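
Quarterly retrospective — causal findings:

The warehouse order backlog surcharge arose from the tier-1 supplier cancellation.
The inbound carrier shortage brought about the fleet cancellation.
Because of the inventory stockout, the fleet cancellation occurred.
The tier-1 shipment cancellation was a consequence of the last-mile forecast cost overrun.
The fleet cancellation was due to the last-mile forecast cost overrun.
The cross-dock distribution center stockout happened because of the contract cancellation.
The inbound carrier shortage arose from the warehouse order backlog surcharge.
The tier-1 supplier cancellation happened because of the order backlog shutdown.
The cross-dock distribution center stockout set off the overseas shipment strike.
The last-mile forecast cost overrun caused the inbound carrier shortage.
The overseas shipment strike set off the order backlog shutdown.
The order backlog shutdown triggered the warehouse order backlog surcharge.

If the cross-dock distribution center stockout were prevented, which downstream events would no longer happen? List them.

Downstream of the cross-dock distribution center stockout: the overseas shipment strike, the order backlog shutdown, the tier-1 supplier cancellation, the warehouse order backlog surcharge, the inbound carrier shortage, the fleet cancellation.
Of those, still caused via another path: the inbound carrier shortage, the fleet cancellation.
The remainder have no surviving cause.

the order backlog shutdown, the overseas shipment strike, the tier-1 supplier cancellation, the warehouse order backlog surcharge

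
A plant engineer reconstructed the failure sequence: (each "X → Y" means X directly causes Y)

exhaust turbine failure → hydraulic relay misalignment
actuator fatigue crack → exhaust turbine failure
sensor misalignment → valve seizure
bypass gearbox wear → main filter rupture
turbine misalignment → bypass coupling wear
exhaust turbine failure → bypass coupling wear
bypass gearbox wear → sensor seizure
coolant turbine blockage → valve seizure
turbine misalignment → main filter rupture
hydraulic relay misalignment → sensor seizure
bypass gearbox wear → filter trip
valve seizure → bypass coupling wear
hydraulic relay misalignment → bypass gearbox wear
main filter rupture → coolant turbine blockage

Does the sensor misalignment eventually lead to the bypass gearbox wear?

No

The sensor misalignment leads to the valve seizure, the bypass coupling wear; the bypass gearbox wear is not among them.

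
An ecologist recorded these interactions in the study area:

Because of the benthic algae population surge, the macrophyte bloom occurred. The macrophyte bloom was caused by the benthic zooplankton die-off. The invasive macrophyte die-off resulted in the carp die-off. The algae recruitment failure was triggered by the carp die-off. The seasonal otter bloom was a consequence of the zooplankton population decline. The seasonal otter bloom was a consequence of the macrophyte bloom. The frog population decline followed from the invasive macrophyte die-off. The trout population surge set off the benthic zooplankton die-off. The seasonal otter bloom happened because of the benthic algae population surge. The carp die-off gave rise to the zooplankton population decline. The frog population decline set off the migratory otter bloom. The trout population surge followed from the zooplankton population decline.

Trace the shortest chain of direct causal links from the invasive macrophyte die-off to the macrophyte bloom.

the invasive macrophyte die-off → the carp die-off → the zooplankton population decline → the trout population surge → the benthic zooplankton die-off → the macrophyte bloom

the invasive macrophyte die-off → the carp die-off
the carp die-off → the zooplankton population decline
the zooplankton population decline → the trout population surge
the trout population surge → the benthic zooplankton die-off
the benthic zooplankton die-off → the macrophyte bloom
Length: 5 steps.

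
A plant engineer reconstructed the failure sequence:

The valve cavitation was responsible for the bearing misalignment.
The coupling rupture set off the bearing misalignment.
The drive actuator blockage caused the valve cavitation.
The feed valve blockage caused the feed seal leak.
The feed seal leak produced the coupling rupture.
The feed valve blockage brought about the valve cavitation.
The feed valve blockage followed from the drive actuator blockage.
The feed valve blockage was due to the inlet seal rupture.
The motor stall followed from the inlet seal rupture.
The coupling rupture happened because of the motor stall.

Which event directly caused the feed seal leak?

the feed valve blockage

Upstream contributors include the inlet seal rupture, the drive actuator blockage, but only the feed valve blockage feeds directly into the feed seal leak.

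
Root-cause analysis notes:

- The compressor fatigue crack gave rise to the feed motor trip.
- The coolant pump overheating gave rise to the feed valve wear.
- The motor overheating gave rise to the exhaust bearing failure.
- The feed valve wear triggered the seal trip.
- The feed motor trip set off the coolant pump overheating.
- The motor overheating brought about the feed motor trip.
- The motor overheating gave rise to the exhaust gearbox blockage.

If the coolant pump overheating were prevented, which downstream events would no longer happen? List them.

Downstream of the coolant pump overheating: the feed valve wear, the seal trip.

the feed valve wear, the seal trip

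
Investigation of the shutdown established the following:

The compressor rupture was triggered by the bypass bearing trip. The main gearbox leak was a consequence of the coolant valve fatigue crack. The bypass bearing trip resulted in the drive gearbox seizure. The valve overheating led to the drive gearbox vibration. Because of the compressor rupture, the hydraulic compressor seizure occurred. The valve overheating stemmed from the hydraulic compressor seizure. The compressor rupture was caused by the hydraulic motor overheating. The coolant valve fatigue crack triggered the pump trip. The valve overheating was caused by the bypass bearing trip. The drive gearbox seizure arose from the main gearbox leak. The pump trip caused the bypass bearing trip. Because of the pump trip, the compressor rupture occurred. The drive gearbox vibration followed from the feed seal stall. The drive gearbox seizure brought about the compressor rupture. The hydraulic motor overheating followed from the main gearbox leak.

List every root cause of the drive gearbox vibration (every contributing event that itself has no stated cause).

the coolant valve fatigue crack, the feed seal stall

Tracing upstream from the drive gearbox vibration: the drive gearbox vibration ← the valve overheating ← the bypass bearing trip ← the pump trip ← the coolant valve fatigue crack.
A separate upstream branch: the drive gearbox vibration ← the feed seal stall.
Each of those chain origins has no stated cause.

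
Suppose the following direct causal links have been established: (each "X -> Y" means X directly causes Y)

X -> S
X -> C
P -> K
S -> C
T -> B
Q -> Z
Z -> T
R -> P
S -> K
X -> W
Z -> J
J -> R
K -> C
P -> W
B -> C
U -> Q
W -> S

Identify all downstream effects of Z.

Direct effects: J, T.
2 steps out: R, B.
3 steps out: P, C.
4 steps out: W, K.
5 steps out: S.
Not reachable from it: U, Q, X.

B, C, J, K, P, R, S, T, W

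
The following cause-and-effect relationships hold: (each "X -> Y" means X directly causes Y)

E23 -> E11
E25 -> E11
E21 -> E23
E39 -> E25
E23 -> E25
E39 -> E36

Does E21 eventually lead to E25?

There is a causal chain: E21 → E23 → E25.

Yes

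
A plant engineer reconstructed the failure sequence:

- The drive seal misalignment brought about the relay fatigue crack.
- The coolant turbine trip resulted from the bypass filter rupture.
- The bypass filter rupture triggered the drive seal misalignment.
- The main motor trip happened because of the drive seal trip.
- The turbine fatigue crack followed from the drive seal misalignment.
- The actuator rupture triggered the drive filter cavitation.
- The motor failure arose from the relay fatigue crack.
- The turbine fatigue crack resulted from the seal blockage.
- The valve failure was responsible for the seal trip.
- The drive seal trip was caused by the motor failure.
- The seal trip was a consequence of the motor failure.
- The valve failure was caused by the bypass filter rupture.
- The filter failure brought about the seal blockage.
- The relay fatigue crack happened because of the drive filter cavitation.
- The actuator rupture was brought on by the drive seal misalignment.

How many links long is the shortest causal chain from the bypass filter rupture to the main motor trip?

Shortest chain: the bypass filter rupture → the drive seal misalignment → the relay fatigue crack → the motor failure → the drive seal trip → the main motor trip.

5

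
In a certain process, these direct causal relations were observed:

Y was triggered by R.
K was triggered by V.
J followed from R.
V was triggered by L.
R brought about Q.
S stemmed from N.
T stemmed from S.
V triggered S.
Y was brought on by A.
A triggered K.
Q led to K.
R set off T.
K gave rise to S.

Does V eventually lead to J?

V leads to K, S, T; J is not among them.

No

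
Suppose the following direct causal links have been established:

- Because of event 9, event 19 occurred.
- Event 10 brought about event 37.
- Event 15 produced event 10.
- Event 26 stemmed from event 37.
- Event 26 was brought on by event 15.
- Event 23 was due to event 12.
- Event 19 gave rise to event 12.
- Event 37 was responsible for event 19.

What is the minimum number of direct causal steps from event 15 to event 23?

Shortest chain: event 15 → event 10 → event 37 → event 19 → event 12 → event 23.

5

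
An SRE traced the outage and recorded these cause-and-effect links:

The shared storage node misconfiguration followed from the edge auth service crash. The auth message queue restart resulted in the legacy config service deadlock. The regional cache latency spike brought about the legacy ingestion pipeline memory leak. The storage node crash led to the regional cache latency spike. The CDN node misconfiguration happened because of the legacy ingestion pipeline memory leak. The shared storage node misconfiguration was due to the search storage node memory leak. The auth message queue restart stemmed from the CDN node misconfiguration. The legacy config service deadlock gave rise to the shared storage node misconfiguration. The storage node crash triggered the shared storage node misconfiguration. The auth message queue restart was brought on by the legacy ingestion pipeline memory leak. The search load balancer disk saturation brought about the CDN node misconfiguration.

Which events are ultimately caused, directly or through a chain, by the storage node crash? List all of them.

Direct effects: the regional cache latency spike, the shared storage node misconfiguration.
2 steps out: the legacy ingestion pipeline memory leak.
3 steps out: the CDN node misconfiguration, the auth message queue restart.
4 steps out: the legacy config service deadlock.
Not reachable from it: the edge auth service crash, the search load balancer disk saturation, the search storage node memory leak.

the CDN node misconfiguration, the auth message queue restart, the legacy config service deadlock, the legacy ingestion pipeline memory leak, the regional cache latency spike, the shared storage node misconfiguration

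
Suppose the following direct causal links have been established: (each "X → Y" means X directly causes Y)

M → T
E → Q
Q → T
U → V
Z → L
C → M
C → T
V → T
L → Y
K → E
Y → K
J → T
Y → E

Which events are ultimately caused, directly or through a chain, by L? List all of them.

Direct effects: Y.
2 steps out: K, E.
3 steps out: Q.
4 steps out: T.
Not reachable from it: J, U, Z, C, V, M.

E, K, Q, T, Y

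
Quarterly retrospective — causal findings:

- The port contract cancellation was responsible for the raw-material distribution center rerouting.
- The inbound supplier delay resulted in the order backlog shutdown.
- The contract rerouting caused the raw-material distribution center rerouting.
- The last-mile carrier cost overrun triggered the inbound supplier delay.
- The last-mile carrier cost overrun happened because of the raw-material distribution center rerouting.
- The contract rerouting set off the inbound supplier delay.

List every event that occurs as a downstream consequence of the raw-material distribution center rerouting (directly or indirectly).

Direct effects: the last-mile carrier cost overrun.
2 steps out: the inbound supplier delay.
3 steps out: the order backlog shutdown.
Not reachable from it: the contract rerouting, the port contract cancellation.

the inbound supplier delay, the last-mile carrier cost overrun, the order backlog shutdown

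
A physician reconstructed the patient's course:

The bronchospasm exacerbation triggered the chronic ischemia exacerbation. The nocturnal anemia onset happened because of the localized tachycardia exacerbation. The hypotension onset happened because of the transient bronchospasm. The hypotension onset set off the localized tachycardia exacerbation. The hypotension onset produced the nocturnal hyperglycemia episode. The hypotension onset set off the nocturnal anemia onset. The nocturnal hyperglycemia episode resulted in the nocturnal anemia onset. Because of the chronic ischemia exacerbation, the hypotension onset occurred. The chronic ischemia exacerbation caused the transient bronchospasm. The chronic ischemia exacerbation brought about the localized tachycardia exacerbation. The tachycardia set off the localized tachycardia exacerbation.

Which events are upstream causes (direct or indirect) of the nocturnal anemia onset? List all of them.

Immediate causes of the nocturnal anemia onset: the hypotension onset, the nocturnal hyperglycemia episode, the localized tachycardia exacerbation.
Further upstream: the bronchospasm exacerbation, the chronic ischemia exacerbation, the transient bronchospasm, the tachycardia.

the bronchospasm exacerbation, the chronic ischemia exacerbation, the hypotension onset, the localized tachycardia exacerbation, the nocturnal hyperglycemia episode, the tachycardia, the transient bronchospasm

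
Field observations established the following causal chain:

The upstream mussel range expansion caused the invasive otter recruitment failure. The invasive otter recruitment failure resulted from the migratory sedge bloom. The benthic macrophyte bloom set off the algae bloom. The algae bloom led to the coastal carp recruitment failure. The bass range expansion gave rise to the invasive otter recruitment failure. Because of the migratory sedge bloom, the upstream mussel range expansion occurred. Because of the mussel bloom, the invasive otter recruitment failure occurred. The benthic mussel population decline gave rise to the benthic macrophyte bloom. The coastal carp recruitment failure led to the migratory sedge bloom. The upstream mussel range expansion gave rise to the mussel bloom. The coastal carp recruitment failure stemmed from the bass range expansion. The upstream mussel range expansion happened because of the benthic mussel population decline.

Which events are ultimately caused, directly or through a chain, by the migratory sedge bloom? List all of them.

Direct effects: the upstream mussel range expansion, the invasive otter recruitment failure.
2 steps out: the mussel bloom.
Not reachable from it: the bass range expansion, the benthic mussel population decline, the benthic macrophyte bloom, the algae bloom, the coastal carp recruitment failure.

the invasive otter recruitment failure, the mussel bloom, the upstream mussel range expansion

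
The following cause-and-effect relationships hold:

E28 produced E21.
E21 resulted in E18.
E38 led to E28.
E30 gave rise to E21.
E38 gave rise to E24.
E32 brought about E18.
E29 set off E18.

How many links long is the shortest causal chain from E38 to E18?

Shortest chain: E38 → E28 → E21 → E18.

3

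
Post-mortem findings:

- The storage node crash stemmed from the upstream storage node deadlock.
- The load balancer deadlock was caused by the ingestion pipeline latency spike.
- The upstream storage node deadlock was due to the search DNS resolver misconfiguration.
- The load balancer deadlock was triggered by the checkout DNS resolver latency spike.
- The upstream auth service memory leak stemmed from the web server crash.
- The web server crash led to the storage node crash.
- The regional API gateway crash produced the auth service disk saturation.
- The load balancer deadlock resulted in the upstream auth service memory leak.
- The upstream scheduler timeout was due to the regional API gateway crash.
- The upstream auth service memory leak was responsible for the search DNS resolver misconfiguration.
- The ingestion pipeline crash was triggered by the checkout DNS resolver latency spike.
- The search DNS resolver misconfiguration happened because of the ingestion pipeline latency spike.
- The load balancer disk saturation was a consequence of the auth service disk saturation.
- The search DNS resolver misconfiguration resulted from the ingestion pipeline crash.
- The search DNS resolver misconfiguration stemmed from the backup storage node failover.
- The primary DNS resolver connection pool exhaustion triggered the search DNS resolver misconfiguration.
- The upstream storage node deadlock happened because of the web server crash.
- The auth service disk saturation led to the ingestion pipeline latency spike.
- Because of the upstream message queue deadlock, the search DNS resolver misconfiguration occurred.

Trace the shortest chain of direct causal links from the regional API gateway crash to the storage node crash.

the regional API gateway crash → the auth service disk saturation
the auth service disk saturation → the ingestion pipeline latency spike
the ingestion pipeline latency spike → the search DNS resolver misconfiguration
the search DNS resolver misconfiguration → the upstream storage node deadlock
the upstream storage node deadlock → the storage node crash
Length: 5 steps.

the regional API gateway crash → the auth service disk saturation → the ingestion pipeline latency spike → the search DNS resolver misconfiguration → the upstream storage node deadlock → the storage node crash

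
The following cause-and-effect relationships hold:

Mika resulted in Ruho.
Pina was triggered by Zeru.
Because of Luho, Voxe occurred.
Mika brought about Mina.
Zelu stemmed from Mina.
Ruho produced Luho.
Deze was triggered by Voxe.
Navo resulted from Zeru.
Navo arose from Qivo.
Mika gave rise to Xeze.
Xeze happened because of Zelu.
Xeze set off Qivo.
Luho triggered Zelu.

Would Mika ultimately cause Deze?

Yes

There is a causal chain: Mika → Ruho → Luho → Voxe → Deze.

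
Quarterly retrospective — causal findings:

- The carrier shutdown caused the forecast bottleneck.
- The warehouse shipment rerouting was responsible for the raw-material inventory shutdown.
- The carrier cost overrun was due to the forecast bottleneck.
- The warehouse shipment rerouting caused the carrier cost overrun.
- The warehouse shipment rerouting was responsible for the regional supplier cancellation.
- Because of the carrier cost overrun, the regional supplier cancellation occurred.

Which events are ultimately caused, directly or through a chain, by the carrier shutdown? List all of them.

Direct effects: the forecast bottleneck.
2 steps out: the carrier cost overrun.
3 steps out: the regional supplier cancellation.
Not reachable from it: the warehouse shipment rerouting, the raw-material inventory shutdown.

the carrier cost overrun, the forecast bottleneck, the regional supplier cancellation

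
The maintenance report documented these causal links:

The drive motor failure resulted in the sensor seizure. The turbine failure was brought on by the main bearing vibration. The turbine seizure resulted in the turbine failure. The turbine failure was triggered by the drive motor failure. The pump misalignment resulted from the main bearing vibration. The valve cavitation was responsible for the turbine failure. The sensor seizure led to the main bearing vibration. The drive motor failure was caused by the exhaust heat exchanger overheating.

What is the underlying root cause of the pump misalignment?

the exhaust heat exchanger overheating

Tracing upstream from the pump misalignment: the pump misalignment ← the main bearing vibration ← the sensor seizure ← the drive motor failure ← the exhaust heat exchanger overheating.
The exhaust heat exchanger overheating has no stated cause, so it is the root.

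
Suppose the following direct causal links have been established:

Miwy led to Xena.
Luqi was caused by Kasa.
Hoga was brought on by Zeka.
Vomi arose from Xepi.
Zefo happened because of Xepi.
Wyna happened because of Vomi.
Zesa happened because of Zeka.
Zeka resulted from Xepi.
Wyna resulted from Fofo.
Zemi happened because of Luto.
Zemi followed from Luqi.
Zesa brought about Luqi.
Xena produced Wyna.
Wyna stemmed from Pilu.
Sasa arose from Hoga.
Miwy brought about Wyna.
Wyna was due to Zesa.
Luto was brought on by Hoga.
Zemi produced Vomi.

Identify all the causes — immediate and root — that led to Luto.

Immediate cause of Luto: Hoga.
Further upstream: Xepi, Zeka.

Hoga, Xepi, Zeka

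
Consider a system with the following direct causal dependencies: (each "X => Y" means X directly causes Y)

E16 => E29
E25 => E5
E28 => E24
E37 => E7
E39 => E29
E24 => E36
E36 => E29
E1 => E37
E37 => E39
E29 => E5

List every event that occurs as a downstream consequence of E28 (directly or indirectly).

Direct effects: E24.
2 steps out: E36.
3 steps out: E29.
4 steps out: E5.
Not reachable from it: E1, E37, E39, E7, E25, E16.

E24, E29, E36, E5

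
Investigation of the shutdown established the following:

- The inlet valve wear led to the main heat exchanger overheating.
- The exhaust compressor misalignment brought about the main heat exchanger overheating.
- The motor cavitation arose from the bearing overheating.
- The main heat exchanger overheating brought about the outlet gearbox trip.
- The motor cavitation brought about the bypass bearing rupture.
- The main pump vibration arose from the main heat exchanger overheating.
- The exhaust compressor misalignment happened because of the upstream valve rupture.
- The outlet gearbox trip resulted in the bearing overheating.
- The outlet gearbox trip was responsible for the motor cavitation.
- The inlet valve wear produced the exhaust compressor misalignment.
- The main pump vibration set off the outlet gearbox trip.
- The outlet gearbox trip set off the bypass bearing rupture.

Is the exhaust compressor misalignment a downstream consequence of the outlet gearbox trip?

No

The outlet gearbox trip leads to the bearing overheating, the motor cavitation, the bypass bearing rupture; the exhaust compressor misalignment is not among them.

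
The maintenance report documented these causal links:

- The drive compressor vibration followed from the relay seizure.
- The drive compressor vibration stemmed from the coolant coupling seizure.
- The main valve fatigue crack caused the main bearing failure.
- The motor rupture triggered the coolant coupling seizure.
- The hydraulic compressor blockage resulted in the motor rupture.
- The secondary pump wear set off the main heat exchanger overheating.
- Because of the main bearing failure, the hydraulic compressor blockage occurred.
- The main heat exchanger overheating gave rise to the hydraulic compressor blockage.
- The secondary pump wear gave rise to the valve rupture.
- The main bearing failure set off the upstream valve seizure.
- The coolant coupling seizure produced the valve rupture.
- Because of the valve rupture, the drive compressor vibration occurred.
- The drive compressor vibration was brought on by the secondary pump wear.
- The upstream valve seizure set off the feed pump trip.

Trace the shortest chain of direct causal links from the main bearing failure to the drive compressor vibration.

the main bearing failure → the hydraulic compressor blockage → the motor rupture → the coolant coupling seizure → the drive compressor vibration

the main bearing failure → the hydraulic compressor blockage
the hydraulic compressor blockage → the motor rupture
the motor rupture → the coolant coupling seizure
the coolant coupling seizure → the drive compressor vibration
Length: 4 steps.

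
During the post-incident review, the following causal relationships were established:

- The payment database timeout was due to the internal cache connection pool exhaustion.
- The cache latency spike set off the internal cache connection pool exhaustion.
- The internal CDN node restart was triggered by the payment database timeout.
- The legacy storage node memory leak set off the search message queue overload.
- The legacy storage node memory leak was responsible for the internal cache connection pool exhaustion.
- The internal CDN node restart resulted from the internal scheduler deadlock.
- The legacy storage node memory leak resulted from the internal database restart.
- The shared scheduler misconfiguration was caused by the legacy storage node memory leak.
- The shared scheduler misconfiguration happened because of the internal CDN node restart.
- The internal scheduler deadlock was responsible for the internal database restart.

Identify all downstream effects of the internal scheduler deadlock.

the internal CDN node restart, the internal cache connection pool exhaustion, the internal database restart, the legacy storage node memory leak, the payment database timeout, the search message queue overload, the shared scheduler misconfiguration

Direct effects: the internal database restart, the internal CDN node restart.
2 steps out: the legacy storage node memory leak, the shared scheduler misconfiguration.
3 steps out: the internal cache connection pool exhaustion, the search message queue overload.
4 steps out: the payment database timeout.
Not reachable from it: the cache latency spike.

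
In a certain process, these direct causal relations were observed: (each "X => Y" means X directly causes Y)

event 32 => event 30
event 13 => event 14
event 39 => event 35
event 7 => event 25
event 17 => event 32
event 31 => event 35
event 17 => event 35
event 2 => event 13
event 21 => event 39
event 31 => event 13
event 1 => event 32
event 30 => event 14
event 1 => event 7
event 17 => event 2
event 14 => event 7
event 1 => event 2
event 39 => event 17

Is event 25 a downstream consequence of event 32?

There is a causal chain: event 32 → event 30 → event 14 → event 7 → event 25.

Yes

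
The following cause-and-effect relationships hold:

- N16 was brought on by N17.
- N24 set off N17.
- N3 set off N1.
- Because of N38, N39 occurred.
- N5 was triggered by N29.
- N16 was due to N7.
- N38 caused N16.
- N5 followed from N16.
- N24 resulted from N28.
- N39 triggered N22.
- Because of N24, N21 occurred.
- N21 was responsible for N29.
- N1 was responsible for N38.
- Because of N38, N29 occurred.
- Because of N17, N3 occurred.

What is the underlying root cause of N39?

Tracing upstream from N39: N39 ← N38 ← N1 ← N3 ← N17 ← N24 ← N28.
N28 has no stated cause, so it is the root.

N28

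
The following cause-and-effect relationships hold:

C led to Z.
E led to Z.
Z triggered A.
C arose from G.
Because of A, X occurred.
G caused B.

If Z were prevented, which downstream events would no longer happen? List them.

Downstream of Z: A, X.

A, X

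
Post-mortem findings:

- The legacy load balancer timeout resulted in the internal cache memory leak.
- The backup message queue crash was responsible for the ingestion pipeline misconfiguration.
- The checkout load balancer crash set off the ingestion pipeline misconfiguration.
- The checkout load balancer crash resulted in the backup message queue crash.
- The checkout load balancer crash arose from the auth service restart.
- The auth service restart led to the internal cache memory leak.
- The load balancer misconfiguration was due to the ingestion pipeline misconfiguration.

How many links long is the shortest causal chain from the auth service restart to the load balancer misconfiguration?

3

Shortest chain: the auth service restart → the checkout load balancer crash → the ingestion pipeline misconfiguration → the load balancer misconfiguration.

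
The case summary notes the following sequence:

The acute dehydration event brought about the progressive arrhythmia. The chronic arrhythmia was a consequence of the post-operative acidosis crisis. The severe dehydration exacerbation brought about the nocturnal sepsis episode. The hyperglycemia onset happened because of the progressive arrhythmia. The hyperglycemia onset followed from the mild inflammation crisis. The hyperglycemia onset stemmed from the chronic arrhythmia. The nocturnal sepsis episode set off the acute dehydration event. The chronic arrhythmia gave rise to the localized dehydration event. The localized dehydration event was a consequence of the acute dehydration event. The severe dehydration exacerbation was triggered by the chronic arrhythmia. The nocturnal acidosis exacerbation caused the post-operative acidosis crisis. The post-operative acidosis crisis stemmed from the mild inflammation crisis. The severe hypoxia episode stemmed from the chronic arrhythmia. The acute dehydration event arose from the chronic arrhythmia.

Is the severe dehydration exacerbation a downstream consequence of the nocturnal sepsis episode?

No

The nocturnal sepsis episode leads to the acute dehydration event, the localized dehydration event, the progressive arrhythmia, the hyperglycemia onset; the severe dehydration exacerbation is not among them.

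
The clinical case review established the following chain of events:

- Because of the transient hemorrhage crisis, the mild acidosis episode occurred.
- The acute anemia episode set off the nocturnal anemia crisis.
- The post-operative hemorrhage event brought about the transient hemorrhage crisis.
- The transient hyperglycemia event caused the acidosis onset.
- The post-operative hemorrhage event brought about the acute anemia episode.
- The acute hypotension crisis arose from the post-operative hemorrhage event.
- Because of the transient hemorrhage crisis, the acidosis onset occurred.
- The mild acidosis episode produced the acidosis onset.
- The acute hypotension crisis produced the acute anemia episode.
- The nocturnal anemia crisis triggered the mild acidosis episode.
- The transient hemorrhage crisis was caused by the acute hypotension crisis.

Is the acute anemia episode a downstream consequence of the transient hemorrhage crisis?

No

The transient hemorrhage crisis leads to the mild acidosis episode, the acidosis onset; the acute anemia episode is not among them.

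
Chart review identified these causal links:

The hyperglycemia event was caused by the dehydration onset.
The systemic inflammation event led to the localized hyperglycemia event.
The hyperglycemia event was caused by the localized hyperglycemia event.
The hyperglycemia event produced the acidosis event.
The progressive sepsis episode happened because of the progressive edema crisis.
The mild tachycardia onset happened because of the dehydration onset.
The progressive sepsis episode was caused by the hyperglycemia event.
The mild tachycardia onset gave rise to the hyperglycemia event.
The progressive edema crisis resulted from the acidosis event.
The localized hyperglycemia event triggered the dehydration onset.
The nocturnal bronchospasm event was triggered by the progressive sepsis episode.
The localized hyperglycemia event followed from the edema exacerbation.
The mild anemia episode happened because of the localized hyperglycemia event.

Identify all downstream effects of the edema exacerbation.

the acidosis event, the dehydration onset, the hyperglycemia event, the localized hyperglycemia event, the mild anemia episode, the mild tachycardia onset, the nocturnal bronchospasm event, the progressive edema crisis, the progressive sepsis episode

Direct effects: the localized hyperglycemia event.
2 steps out: the dehydration onset, the hyperglycemia event, the mild anemia episode.
3 steps out: the mild tachycardia onset, the acidosis event, the progressive sepsis episode.
4 steps out: the progressive edema crisis, the nocturnal bronchospasm event.
Not reachable from it: the systemic inflammation event.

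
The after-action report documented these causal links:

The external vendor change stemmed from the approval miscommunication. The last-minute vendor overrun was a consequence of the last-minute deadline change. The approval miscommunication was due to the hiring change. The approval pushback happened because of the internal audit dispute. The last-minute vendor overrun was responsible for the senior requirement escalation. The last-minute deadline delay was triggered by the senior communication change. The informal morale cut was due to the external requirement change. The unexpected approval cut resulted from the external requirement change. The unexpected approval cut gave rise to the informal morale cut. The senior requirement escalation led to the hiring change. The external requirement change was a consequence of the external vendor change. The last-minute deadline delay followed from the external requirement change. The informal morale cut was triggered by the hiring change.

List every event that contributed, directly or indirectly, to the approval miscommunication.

the hiring change, the last-minute deadline change, the last-minute vendor overrun, the senior requirement escalation

Immediate cause of the approval miscommunication: the hiring change.
Further upstream: the last-minute deadline change, the last-minute vendor overrun, the senior requirement escalation.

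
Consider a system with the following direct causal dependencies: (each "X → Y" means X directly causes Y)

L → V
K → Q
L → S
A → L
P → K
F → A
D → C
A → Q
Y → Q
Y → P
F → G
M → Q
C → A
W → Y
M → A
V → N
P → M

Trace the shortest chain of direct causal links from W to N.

W → Y → P → M → A → L → V → N

W → Y
Y → P
P → M
M → A
A → L
L → V
V → N
Length: 7 steps.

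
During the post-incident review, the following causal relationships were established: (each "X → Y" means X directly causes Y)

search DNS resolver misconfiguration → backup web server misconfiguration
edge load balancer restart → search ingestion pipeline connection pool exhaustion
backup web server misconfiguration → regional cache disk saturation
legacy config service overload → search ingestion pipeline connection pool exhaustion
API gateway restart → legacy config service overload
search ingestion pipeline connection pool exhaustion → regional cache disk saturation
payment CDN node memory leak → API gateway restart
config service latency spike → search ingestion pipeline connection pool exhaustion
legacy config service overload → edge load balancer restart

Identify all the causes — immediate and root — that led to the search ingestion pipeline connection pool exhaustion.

Immediate causes of the search ingestion pipeline connection pool exhaustion: the config service latency spike, the legacy config service overload, the edge load balancer restart.
Further upstream: the payment CDN node memory leak, the API gateway restart.

the API gateway restart, the config service latency spike, the edge load balancer restart, the legacy config service overload, the payment CDN node memory leak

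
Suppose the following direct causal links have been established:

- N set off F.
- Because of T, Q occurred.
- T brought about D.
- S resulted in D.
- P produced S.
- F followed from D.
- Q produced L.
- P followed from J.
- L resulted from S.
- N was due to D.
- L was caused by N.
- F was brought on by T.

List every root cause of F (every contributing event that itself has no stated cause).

Tracing upstream from F: F ← T.
A separate upstream branch: F ← D ← S ← P ← J.
Each of those chain origins has no stated cause.

J, T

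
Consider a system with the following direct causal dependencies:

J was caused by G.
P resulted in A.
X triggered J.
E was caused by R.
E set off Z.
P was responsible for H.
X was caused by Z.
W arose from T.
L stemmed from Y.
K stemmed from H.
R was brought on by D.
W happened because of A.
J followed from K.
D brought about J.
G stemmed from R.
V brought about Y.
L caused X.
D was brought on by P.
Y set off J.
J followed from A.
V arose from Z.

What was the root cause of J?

Tracing upstream from J: J ← D ← P.
P has no stated cause, so it is the root.

P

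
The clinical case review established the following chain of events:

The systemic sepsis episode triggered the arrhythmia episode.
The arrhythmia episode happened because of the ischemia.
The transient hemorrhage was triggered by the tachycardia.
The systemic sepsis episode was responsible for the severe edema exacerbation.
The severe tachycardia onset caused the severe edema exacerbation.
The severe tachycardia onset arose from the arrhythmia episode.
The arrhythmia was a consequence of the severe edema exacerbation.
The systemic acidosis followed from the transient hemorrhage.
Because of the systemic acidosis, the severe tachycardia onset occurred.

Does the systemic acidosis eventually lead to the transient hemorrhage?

No

The systemic acidosis leads to the severe tachycardia onset, the severe edema exacerbation, the arrhythmia; the transient hemorrhage is not among them.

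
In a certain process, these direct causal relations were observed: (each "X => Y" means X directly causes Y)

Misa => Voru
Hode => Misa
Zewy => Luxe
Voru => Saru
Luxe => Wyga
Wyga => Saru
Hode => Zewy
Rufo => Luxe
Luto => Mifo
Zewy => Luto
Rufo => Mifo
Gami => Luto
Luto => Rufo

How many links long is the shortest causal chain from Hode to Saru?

3

Shortest chain: Hode → Misa → Voru → Saru.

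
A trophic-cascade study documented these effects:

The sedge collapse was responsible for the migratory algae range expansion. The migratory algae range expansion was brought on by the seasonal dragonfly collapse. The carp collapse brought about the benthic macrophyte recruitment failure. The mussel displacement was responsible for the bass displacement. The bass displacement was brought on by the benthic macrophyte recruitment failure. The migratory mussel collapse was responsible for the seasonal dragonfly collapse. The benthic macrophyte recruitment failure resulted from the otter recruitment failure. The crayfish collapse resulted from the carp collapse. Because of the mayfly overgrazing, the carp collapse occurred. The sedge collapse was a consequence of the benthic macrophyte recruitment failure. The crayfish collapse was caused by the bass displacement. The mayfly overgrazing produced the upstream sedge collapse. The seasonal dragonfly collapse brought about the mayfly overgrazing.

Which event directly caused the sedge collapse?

Upstream contributors include the migratory mussel collapse, the seasonal dragonfly collapse, the mayfly overgrazing, the otter recruitment failure, the carp collapse, but only the benthic macrophyte recruitment failure feeds directly into the sedge collapse.

the benthic macrophyte recruitment failure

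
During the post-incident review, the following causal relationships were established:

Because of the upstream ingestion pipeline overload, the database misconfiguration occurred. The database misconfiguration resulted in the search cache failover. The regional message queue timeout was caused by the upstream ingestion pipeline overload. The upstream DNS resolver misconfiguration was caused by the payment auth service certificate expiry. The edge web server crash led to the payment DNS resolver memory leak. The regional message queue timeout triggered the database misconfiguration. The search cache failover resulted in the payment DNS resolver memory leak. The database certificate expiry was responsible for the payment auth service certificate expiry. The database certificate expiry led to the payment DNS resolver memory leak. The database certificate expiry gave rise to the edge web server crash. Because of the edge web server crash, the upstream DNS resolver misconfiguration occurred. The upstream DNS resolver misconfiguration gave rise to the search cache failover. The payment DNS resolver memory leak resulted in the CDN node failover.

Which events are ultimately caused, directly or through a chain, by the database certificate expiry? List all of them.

Direct effects: the edge web server crash, the payment auth service certificate expiry, the payment DNS resolver memory leak.
2 steps out: the upstream DNS resolver misconfiguration, the CDN node failover.
3 steps out: the search cache failover.
Not reachable from it: the upstream ingestion pipeline overload, the regional message queue timeout, the database misconfiguration.

the CDN node failover, the edge web server crash, the payment DNS resolver memory leak, the payment auth service certificate expiry, the search cache failover, the upstream DNS resolver misconfiguration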